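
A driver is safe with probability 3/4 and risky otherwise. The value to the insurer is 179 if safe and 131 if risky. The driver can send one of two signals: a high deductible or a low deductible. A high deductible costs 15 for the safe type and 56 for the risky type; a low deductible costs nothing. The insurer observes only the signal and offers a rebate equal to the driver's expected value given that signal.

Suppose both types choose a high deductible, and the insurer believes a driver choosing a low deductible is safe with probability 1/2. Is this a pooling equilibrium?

No

At the pooled signal (high deductible) the insurer holds the prior 3/4 and pays 3/4·179 + 1/4·131 = 167. Off-path (low deductible) belief 1/2 gives 1/2·179 + 1/2·131 = 155.
Safe: high deductible gives 167 − 15 = 152; low deductible gives 155 − 0 = 155. Deviates. ✗
Risky: high deductible gives 167 − 56 = 111; low deductible gives 155 − 0 = 155. Deviates. ✗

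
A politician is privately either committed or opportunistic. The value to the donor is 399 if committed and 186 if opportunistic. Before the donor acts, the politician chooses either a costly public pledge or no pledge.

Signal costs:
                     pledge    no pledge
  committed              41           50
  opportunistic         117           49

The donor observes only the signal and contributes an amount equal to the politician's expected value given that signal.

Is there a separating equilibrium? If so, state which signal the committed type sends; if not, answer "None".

Try committed → pledge, opportunistic → no pledge:
  If types separate, pledge earns payment 399 and no pledge earns 186.
  Committed: pledge gives 399 − 41 = 358; no pledge gives 186 − 50 = 136. No deviation. ✓
  Opportunistic: no pledge gives 186 − 49 = 137; pledge gives 399 − 117 = 282. Would deviate. ✗
Try committed → no pledge, opportunistic → pledge:
  If types separate, no pledge earns payment 399 and pledge earns 186.
  Committed: no pledge gives 399 − 50 = 349; pledge gives 186 − 41 = 145. No deviation. ✓
  Opportunistic: pledge gives 186 − 117 = 69; no pledge gives 399 − 49 = 350. Would deviate. ✗
Neither assignment is incentive-compatible.

None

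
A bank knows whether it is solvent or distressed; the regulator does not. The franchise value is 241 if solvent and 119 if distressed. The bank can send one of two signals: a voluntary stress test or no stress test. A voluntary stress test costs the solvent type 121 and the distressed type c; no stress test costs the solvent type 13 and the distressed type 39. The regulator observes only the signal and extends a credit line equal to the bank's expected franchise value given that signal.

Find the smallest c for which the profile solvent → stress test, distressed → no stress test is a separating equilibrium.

161

Under separation: stress test → solvent (pays 241); no stress test → distressed (pays 119).
Solvent: 241 − 121 = 120 ≥ 119 − 13 = 106. Holds regardless of c. ✓
Distressed: 119 − 39 ≥ 241 − c, so c ≥ 241 − 80 = 161.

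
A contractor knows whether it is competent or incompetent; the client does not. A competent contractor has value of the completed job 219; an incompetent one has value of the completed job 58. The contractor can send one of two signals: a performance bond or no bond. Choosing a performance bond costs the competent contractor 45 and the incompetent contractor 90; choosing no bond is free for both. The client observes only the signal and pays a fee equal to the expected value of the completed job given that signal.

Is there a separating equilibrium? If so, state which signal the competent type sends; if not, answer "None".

Try competent → bond, incompetent → no bond:
  Under separation the client infers type exactly: bond → competent (pays 219), no bond → incompetent (pays 58).
  Competent: bond gives 219 − 45 = 174; no bond gives 58 − 0 = 58. No deviation. ✓
  Incompetent: no bond gives 58 − 0 = 58; bond gives 219 − 90 = 129. Would deviate. ✗
Try competent → no bond, incompetent → bond:
  Under separation the client infers type exactly: no bond → competent (pays 219), bond → incompetent (pays 58).
  Competent: no bond gives 219 − 0 = 219; bond gives 58 − 45 = 13. No deviation. ✓
  Incompetent: bond gives 58 − 90 = -32; no bond gives 219 − 0 = 219. Would deviate. ✗
Neither assignment is incentive-compatible.

None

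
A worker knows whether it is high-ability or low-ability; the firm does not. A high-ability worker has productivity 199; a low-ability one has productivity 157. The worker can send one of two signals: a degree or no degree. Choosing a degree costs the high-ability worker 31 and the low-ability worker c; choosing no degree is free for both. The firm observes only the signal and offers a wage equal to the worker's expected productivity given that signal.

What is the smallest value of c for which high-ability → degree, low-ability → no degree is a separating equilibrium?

Under separation: degree → high-ability (pays 199); no degree → low-ability (pays 157).
High-ability: 199 − 31 = 168 ≥ 157 − 0 = 157. Holds regardless of c. ✓
Low-ability: 157 − 0 ≥ 199 − c, so c ≥ 199 − 157 = 42.

42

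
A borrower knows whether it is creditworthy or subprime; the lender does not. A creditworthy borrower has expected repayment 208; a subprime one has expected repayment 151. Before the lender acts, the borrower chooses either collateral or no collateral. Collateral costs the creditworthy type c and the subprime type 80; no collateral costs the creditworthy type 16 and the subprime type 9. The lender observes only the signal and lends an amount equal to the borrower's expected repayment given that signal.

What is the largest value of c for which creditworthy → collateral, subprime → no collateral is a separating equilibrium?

73

Under separation: collateral → creditworthy (pays 208); no collateral → subprime (pays 151).
Subprime: 151 − 9 = 142 ≥ 208 − 80 = 128. Holds regardless of c. ✓
Creditworthy: 208 − c ≥ 151 − 16, so c ≤ 208 − 135 = 73.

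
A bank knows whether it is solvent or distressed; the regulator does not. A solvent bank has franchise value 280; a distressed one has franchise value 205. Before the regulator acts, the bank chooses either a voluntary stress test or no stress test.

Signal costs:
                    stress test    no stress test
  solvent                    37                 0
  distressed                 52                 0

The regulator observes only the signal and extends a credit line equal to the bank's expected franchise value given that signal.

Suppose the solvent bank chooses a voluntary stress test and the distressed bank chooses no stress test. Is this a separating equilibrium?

No

If types separate, stress test earns payment 280 and no stress test earns 205.
Solvent: stress test gives 280 − 37 = 243; no stress test gives 205 − 0 = 205. No deviation. ✓
Distressed: no stress test gives 205 − 0 = 205; stress test gives 280 − 52 = 228. Would deviate. ✗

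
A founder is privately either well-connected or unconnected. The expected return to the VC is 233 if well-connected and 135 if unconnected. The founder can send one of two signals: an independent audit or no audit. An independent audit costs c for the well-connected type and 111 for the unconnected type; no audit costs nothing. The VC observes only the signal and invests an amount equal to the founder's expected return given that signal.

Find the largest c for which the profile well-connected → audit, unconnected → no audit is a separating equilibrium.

98

Under separation: audit → well-connected (pays 233); no audit → unconnected (pays 135).
Unconnected: 135 − 0 = 135 ≥ 233 − 111 = 122. Holds regardless of c. ✓
Well-connected: 233 − c ≥ 135 − 0, so c ≤ 233 − 135 = 98.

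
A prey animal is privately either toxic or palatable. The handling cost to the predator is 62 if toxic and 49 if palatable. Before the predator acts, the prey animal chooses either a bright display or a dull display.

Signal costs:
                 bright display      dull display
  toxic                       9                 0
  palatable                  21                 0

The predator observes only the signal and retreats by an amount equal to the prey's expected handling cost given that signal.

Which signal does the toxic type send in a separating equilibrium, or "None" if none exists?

bright display

Try toxic → bright display, palatable → dull display:
  If types separate, bright display earns payment 62 and dull display earns 49.
  Toxic: bright display gives 62 − 9 = 53; dull display gives 49 − 0 = 49. No deviation. ✓
  Palatable: dull display gives 49 − 0 = 49; bright display gives 62 − 21 = 41. No deviation. ✓
Both hold — the toxic type sends bright display.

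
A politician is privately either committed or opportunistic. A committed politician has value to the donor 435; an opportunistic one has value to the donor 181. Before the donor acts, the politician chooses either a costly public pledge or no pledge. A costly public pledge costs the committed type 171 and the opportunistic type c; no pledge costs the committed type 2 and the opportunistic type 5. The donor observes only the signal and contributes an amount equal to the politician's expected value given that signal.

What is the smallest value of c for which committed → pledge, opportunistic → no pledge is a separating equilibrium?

Under separation: pledge → committed (pays 435); no pledge → opportunistic (pays 181).
Committed: 435 − 171 = 264 ≥ 181 − 2 = 179. Holds regardless of c. ✓
Opportunistic: 181 − 5 ≥ 435 − c, so c ≥ 435 − 176 = 259.

259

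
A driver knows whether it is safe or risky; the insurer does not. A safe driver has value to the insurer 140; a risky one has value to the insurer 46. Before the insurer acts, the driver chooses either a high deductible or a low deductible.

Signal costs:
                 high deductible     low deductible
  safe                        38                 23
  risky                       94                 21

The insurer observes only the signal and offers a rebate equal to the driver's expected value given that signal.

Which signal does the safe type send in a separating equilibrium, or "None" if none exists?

Try safe → high deductible, risky → low deductible:
  If types separate, high deductible earns payment 140 and low deductible earns 46.
  Safe: high deductible gives 140 − 38 = 102; low deductible gives 46 − 23 = 23. No deviation. ✓
  Risky: low deductible gives 46 − 21 = 25; high deductible gives 140 − 94 = 46. Would deviate. ✗
Try safe → low deductible, risky → high deductible:
  If types separate, low deductible earns payment 140 and high deductible earns 46.
  Safe: low deductible gives 140 − 23 = 117; high deductible gives 46 − 38 = 8. No deviation. ✓
  Risky: high deductible gives 46 − 94 = -48; low deductible gives 140 − 21 = 119. Would deviate. ✗
Neither assignment is incentive-compatible.

None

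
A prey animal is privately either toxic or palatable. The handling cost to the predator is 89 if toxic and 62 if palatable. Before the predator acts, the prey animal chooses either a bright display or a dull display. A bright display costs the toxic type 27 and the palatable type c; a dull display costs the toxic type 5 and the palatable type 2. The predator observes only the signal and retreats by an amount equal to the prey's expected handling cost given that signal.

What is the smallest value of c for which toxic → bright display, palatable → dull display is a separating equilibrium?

Under separation: bright display → toxic (pays 89); dull display → palatable (pays 62).
Toxic: 89 − 27 = 62 ≥ 62 − 5 = 57. Holds regardless of c. ✓
Palatable: 62 − 2 ≥ 89 − c, so c ≥ 89 − 60 = 29.

29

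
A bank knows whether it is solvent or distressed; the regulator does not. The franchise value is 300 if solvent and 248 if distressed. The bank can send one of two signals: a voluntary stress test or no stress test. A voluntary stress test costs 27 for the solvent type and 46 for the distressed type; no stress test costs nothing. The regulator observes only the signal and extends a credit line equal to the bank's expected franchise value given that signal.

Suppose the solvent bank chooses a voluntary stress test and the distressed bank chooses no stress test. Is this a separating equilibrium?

No

Under separation the regulator infers type exactly: stress test → solvent (pays 300), no stress test → distressed (pays 248).
Solvent: stress test gives 300 − 27 = 273; no stress test gives 248 − 0 = 248. No deviation. ✓
Distressed: no stress test gives 248 − 0 = 248; stress test gives 300 − 46 = 254. Would deviate. ✗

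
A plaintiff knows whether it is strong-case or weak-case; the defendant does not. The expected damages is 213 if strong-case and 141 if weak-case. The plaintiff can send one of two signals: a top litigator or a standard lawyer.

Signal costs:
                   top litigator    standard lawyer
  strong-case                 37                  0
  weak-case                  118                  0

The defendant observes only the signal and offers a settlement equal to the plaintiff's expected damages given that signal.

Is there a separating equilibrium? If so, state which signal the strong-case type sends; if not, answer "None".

top litigator

Try strong-case → top litigator, weak-case → standard lawyer:
  If types separate, top litigator earns payment 213 and standard lawyer earns 141.
  Strong-case: top litigator gives 213 − 37 = 176; standard lawyer gives 141 − 0 = 141. No deviation. ✓
  Weak-case: standard lawyer gives 141 − 0 = 141; top litigator gives 213 − 118 = 95. No deviation. ✓
Both hold — the strong-case type sends top litigator.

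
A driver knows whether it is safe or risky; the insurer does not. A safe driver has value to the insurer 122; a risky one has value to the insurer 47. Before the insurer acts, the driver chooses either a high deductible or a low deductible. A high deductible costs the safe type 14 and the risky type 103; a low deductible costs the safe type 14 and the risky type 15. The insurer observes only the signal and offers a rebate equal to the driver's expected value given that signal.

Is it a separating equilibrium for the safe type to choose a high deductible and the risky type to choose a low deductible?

If types separate, high deductible earns payment 122 and low deductible earns 47.
Safe: high deductible gives 122 − 14 = 108; low deductible gives 47 − 14 = 33. No deviation. ✓
Risky: low deductible gives 47 − 15 = 32; high deductible gives 122 − 103 = 19. No deviation. ✓
Both incentive constraints hold.

Yes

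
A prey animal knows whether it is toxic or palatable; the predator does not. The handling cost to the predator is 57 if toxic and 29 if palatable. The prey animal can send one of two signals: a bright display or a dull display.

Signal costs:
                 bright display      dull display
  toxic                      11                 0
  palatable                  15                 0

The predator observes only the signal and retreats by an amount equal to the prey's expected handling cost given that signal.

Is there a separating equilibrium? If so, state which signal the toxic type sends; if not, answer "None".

None

Try toxic → bright display, palatable → dull display:
  If types separate, bright display earns payment 57 and dull display earns 29.
  Toxic: bright display gives 57 − 11 = 46; dull display gives 29 − 0 = 29. No deviation. ✓
  Palatable: dull display gives 29 − 0 = 29; bright display gives 57 − 15 = 42. Would deviate. ✗
Try toxic → dull display, palatable → bright display:
  If types separate, dull display earns payment 57 and bright display earns 29.
  Toxic: dull display gives 57 − 0 = 57; bright display gives 29 − 11 = 18. No deviation. ✓
  Palatable: bright display gives 29 − 15 = 14; dull display gives 57 − 0 = 57. Would deviate. ✗
Neither assignment is incentive-compatible.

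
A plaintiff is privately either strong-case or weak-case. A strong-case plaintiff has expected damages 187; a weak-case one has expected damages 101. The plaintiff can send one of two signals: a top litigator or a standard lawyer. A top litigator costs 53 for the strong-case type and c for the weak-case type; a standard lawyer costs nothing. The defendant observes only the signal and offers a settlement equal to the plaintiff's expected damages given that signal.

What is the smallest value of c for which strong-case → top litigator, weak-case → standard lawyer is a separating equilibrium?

Under separation: top litigator → strong-case (pays 187); standard lawyer → weak-case (pays 101).
Strong-case: 187 − 53 = 134 ≥ 101 − 0 = 101. Holds regardless of c. ✓
Weak-case: 101 − 0 ≥ 187 − c, so c ≥ 187 − 101 = 86.

86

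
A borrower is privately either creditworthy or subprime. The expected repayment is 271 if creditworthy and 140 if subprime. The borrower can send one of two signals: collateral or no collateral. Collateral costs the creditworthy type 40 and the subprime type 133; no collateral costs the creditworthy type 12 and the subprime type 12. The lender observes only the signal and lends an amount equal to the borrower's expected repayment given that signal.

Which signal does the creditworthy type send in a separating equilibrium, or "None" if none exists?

None

Try creditworthy → collateral, subprime → no collateral:
  Under separation the lender infers type exactly: collateral → creditworthy (pays 271), no collateral → subprime (pays 140).
  Creditworthy: collateral gives 271 − 40 = 231; no collateral gives 140 − 12 = 128. No deviation. ✓
  Subprime: no collateral gives 140 − 12 = 128; collateral gives 271 − 133 = 138. Would deviate. ✗
Try creditworthy → no collateral, subprime → collateral:
  Under separation the lender infers type exactly: no collateral → creditworthy (pays 271), collateral → subprime (pays 140).
  Creditworthy: no collateral gives 271 − 12 = 259; collateral gives 140 − 40 = 100. No deviation. ✓
  Subprime: collateral gives 140 − 133 = 7; no collateral gives 271 − 12 = 259. Would deviate. ✗
Neither assignment is incentive-compatible.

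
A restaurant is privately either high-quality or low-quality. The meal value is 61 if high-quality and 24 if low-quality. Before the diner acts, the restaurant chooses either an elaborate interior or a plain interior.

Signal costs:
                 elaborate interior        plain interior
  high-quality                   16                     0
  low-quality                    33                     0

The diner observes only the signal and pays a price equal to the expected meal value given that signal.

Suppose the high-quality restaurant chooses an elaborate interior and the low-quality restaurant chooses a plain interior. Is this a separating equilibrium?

No

Under separation the diner infers type exactly: elaborate interior → high-quality (pays 61), plain interior → low-quality (pays 24).
High-quality: elaborate interior gives 61 − 16 = 45; plain interior gives 24 − 0 = 24. No deviation. ✓
Low-quality: plain interior gives 24 − 0 = 24; elaborate interior gives 61 − 33 = 28. Would deviate. ✗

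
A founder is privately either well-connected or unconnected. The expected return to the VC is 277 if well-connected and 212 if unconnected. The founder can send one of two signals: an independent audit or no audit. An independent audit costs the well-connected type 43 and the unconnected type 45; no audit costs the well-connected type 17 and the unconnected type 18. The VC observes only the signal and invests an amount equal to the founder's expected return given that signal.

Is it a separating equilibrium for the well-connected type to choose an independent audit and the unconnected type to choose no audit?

Under separation the VC infers type exactly: audit → well-connected (pays 277), no audit → unconnected (pays 212).
Well-connected: audit gives 277 − 43 = 234; no audit gives 212 − 17 = 195. No deviation. ✓
Unconnected: no audit gives 212 − 18 = 194; audit gives 277 − 45 = 232. Would deviate. ✗

No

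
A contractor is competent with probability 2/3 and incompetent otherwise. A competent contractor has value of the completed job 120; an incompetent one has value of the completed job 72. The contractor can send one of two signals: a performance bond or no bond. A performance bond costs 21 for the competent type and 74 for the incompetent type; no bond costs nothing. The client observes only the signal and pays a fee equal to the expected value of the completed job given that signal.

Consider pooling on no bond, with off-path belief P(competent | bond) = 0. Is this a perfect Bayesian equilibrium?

At the pooled signal (no bond) the client holds the prior 2/3 and pays 2/3·120 + 1/3·72 = 104. Off-path (bond) belief 0 gives 0·120 + 1·72 = 72.
Competent: no bond gives 104 − 0 = 104; bond gives 72 − 21 = 51. Stays. ✓
Incompetent: no bond gives 104 − 0 = 104; bond gives 72 − 74 = -2. Stays. ✓

Yes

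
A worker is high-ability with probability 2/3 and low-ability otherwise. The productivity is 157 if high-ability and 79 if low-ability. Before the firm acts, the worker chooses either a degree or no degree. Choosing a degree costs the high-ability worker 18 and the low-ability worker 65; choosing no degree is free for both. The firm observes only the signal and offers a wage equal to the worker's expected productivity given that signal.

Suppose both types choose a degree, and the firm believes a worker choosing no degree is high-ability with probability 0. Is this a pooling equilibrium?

No

On the equilibrium path (degree) the firm holds the prior 2/3 and pays 2/3·157 + 1/3·79 = 131. Off-path (no degree) belief 0 gives 0·157 + 1·79 = 79.
High-ability: degree gives 131 − 18 = 113; no degree gives 79 − 0 = 79. Stays. ✓
Low-ability: degree gives 131 − 65 = 66; no degree gives 79 − 0 = 79. Deviates. ✗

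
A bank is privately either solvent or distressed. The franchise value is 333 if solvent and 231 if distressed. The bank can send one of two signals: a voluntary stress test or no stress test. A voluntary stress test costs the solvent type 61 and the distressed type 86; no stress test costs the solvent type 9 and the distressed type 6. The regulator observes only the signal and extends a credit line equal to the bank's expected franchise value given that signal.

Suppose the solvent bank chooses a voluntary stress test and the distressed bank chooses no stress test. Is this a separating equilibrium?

Under separation the regulator infers type exactly: stress test → solvent (pays 333), no stress test → distressed (pays 231).
Solvent: stress test gives 333 − 61 = 272; no stress test gives 231 − 9 = 222. No deviation. ✓
Distressed: no stress test gives 231 − 6 = 225; stress test gives 333 − 86 = 247. Would deviate. ✗

No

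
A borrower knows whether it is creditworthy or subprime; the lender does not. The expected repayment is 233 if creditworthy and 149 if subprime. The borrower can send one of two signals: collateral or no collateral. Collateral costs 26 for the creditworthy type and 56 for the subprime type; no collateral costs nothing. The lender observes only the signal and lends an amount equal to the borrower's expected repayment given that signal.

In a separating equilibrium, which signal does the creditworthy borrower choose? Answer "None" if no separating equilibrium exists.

Try creditworthy → collateral, subprime → no collateral:
  Under separation the lender infers type exactly: collateral → creditworthy (pays 233), no collateral → subprime (pays 149).
  Creditworthy: collateral gives 233 − 26 = 207; no collateral gives 149 − 0 = 149. No deviation. ✓
  Subprime: no collateral gives 149 − 0 = 149; collateral gives 233 − 56 = 177. Would deviate. ✗
Try creditworthy → no collateral, subprime → collateral:
  Under separation the lender infers type exactly: no collateral → creditworthy (pays 233), collateral → subprime (pays 149).
  Creditworthy: no collateral gives 233 − 0 = 233; collateral gives 149 − 26 = 123. No deviation. ✓
  Subprime: collateral gives 149 − 56 = 93; no collateral gives 233 − 0 = 233. Would deviate. ✗
Neither assignment is incentive-compatible.

None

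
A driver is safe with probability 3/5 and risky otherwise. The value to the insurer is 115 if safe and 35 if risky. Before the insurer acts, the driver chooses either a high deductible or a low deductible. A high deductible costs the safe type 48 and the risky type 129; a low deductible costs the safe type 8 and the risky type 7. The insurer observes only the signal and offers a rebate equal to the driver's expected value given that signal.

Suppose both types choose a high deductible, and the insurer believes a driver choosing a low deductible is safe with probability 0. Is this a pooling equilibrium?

At the pooled signal (high deductible) the insurer holds the prior 3/5 and pays 3/5·115 + 2/5·35 = 83. Off-path (low deductible) belief 0 gives 0·115 + 1·35 = 35.
Safe: high deductible gives 83 − 48 = 35; low deductible gives 35 − 8 = 27. Stays. ✓
Risky: high deductible gives 83 − 129 = -46; low deductible gives 35 − 7 = 28. Deviates. ✗

No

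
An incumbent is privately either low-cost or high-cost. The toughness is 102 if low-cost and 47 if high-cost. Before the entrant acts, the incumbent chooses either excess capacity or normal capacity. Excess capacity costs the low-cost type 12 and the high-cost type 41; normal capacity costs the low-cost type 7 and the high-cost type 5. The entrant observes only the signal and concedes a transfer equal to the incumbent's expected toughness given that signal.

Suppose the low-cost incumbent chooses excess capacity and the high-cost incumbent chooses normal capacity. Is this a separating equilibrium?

No

If types separate, excess capacity earns payment 102 and normal capacity earns 47.
Low-cost: excess capacity gives 102 − 12 = 90; normal capacity gives 47 − 7 = 40. No deviation. ✓
High-cost: normal capacity gives 47 − 5 = 42; excess capacity gives 102 − 41 = 61. Would deviate. ✗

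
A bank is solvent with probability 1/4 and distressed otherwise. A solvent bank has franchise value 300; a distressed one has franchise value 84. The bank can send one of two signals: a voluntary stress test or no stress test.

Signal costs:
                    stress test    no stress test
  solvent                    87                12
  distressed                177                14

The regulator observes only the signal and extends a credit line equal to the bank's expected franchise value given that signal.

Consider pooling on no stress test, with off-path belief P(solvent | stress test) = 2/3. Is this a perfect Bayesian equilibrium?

On the equilibrium path (no stress test) the regulator holds the prior 1/4 and pays 1/4·300 + 3/4·84 = 138. Off-path (stress test) belief 2/3 gives 2/3·300 + 1/3·84 = 228.
Solvent: no stress test gives 138 − 12 = 126; stress test gives 228 − 87 = 141. Deviates. ✗
Distressed: no stress test gives 138 − 14 = 124; stress test gives 228 − 177 = 51. Stays. ✓

No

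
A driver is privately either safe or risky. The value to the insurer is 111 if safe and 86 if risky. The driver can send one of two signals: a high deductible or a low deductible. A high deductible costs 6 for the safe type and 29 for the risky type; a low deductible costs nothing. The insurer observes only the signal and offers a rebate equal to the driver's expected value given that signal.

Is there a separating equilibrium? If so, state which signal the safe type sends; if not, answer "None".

high deductible

Try safe → high deductible, risky → low deductible:
  If types separate, high deductible earns payment 111 and low deductible earns 86.
  Safe: high deductible gives 111 − 6 = 105; low deductible gives 86 − 0 = 86. No deviation. ✓
  Risky: low deductible gives 86 − 0 = 86; high deductible gives 111 − 29 = 82. No deviation. ✓
Both hold — the safe type sends high deductible.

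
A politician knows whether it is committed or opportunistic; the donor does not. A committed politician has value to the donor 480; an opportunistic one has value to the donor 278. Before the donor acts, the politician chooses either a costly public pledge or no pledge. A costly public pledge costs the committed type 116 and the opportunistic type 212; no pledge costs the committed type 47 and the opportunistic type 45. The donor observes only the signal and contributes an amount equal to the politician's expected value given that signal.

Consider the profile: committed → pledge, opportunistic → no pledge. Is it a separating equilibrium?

No

If types separate, pledge earns payment 480 and no pledge earns 278.
Committed: pledge gives 480 − 116 = 364; no pledge gives 278 − 47 = 231. No deviation. ✓
Opportunistic: no pledge gives 278 − 45 = 233; pledge gives 480 − 212 = 268. Would deviate. ✗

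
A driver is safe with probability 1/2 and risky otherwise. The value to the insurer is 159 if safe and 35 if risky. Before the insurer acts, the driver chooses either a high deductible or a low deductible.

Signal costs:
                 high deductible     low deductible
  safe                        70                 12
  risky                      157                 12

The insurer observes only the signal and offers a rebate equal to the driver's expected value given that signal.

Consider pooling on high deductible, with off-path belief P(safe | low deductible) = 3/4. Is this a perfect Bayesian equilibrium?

On the equilibrium path (high deductible) the insurer holds the prior 1/2 and pays 1/2·159 + 1/2·35 = 97. Off-path (low deductible) belief 3/4 gives 3/4·159 + 1/4·35 = 128.
Safe: high deductible gives 97 − 70 = 27; low deductible gives 128 − 12 = 116. Deviates. ✗
Risky: high deductible gives 97 − 157 = -60; low deductible gives 128 − 12 = 116. Deviates. ✗

No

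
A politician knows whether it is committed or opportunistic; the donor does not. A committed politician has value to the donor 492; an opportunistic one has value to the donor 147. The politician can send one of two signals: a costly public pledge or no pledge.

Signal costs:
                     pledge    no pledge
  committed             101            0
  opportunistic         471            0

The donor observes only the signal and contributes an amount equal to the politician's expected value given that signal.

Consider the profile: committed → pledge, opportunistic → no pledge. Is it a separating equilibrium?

Yes

If types separate, pledge earns payment 492 and no pledge earns 147.
Committed: pledge gives 492 − 101 = 391; no pledge gives 147 − 0 = 147. No deviation. ✓
Opportunistic: no pledge gives 147 − 0 = 147; pledge gives 492 − 471 = 21. No deviation. ✓
Neither type gains from mimicking the other.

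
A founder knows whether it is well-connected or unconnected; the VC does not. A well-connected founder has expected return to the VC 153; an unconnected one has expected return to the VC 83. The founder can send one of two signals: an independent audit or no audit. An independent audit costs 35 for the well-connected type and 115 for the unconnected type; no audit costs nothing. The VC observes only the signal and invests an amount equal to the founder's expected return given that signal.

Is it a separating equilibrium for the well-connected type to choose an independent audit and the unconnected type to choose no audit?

Yes

If types separate, audit earns payment 153 and no audit earns 83.
Well-connected: audit gives 153 − 35 = 118; no audit gives 83 − 0 = 83. No deviation. ✓
Unconnected: no audit gives 83 − 0 = 83; audit gives 153 − 115 = 38. No deviation. ✓
Neither type gains from mimicking the other.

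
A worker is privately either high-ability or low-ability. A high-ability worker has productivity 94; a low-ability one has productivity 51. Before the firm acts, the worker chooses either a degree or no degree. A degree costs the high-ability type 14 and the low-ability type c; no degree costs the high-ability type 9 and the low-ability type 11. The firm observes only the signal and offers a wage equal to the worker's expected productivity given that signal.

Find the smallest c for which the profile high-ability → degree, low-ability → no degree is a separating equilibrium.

Under separation: degree → high-ability (pays 94); no degree → low-ability (pays 51).
High-ability: 94 − 14 = 80 ≥ 51 − 9 = 42. Holds regardless of c. ✓
Low-ability: 51 − 11 ≥ 94 − c, so c ≥ 94 − 40 = 54.

54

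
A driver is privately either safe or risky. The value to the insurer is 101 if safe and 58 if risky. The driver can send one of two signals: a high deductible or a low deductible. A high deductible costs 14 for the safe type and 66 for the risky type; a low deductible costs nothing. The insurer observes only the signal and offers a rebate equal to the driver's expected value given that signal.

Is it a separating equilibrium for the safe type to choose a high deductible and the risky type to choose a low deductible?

If types separate, high deductible earns payment 101 and low deductible earns 58.
Safe: high deductible gives 101 − 14 = 87; low deductible gives 58 − 0 = 58. No deviation. ✓
Risky: low deductible gives 58 − 0 = 58; high deductible gives 101 − 66 = 35. No deviation. ✓
Neither type gains from mimicking the other.

Yes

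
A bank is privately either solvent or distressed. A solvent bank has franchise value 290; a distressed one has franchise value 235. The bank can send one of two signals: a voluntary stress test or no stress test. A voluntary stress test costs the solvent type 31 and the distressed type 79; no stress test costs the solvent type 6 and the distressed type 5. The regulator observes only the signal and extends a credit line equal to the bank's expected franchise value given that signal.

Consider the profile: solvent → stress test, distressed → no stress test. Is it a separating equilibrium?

If types separate, stress test earns payment 290 and no stress test earns 235.
Solvent: stress test gives 290 − 31 = 259; no stress test gives 235 − 6 = 229. No deviation. ✓
Distressed: no stress test gives 235 − 5 = 230; stress test gives 290 − 79 = 211. No deviation. ✓
Both incentive constraints hold.

Yes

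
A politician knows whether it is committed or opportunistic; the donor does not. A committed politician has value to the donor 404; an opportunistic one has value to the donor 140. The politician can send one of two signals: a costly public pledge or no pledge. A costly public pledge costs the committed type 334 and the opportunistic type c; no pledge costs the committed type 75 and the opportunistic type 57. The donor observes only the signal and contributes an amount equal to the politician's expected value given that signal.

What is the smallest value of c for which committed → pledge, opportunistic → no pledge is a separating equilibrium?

Under separation: pledge → committed (pays 404); no pledge → opportunistic (pays 140).
Committed: 404 − 334 = 70 ≥ 140 − 75 = 65. Holds regardless of c. ✓
Opportunistic: 140 − 57 ≥ 404 − c, so c ≥ 404 − 83 = 321.

321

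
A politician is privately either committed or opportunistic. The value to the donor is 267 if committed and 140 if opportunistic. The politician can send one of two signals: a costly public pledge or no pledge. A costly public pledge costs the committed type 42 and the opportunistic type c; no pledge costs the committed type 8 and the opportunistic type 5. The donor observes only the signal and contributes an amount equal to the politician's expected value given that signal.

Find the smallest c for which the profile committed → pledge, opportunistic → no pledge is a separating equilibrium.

Under separation: pledge → committed (pays 267); no pledge → opportunistic (pays 140).
Committed: 267 − 42 = 225 ≥ 140 − 8 = 132. Holds regardless of c. ✓
Opportunistic: 140 − 5 ≥ 267 − c, so c ≥ 267 − 135 = 132.

132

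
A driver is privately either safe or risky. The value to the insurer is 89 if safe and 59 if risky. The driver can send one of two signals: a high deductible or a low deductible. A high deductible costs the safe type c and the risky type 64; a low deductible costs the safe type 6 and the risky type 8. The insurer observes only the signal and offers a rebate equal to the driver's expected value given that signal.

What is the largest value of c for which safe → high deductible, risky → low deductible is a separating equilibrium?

Under separation: high deductible → safe (pays 89); low deductible → risky (pays 59).
Risky: 59 − 8 = 51 ≥ 89 − 64 = 25. Holds regardless of c. ✓
Safe: 89 − c ≥ 59 − 6, so c ≤ 89 − 53 = 36.

36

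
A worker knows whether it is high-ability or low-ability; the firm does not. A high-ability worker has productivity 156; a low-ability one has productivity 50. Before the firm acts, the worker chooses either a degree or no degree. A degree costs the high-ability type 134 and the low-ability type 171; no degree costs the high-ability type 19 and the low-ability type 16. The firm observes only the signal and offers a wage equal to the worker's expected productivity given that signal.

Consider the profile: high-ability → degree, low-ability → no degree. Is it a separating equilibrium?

No

Under separation the firm infers type exactly: degree → high-ability (pays 156), no degree → low-ability (pays 50).
High-ability: degree gives 156 − 134 = 22; no degree gives 50 − 19 = 31. Would deviate. ✗
Low-ability: no degree gives 50 − 16 = 34; degree gives 156 − 171 = -15. No deviation. ✓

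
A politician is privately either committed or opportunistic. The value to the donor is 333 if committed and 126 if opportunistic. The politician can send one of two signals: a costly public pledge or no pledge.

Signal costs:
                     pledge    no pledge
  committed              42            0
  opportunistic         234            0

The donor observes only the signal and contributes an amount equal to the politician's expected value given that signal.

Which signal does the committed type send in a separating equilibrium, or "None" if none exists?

Try committed → pledge, opportunistic → no pledge:
  If types separate, pledge earns payment 333 and no pledge earns 126.
  Committed: pledge gives 333 − 42 = 291; no pledge gives 126 − 0 = 126. No deviation. ✓
  Opportunistic: no pledge gives 126 − 0 = 126; pledge gives 333 − 234 = 99. No deviation. ✓
Both hold — the committed type sends pledge.

pledge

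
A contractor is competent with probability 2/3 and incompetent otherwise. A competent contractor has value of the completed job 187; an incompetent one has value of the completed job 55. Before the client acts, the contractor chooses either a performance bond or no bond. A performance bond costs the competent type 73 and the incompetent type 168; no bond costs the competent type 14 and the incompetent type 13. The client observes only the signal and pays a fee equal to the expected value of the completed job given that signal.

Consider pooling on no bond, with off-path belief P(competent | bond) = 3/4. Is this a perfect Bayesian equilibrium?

Yes

On the equilibrium path (no bond) the client holds the prior 2/3 and pays 2/3·187 + 1/3·55 = 143. Off-path (bond) belief 3/4 gives 3/4·187 + 1/4·55 = 154.
Competent: no bond gives 143 − 14 = 129; bond gives 154 − 73 = 81. Stays. ✓
Incompetent: no bond gives 143 − 13 = 130; bond gives 154 − 168 = -14. Stays. ✓
Beliefs are Bayes-consistent on-path and both types best-respond.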